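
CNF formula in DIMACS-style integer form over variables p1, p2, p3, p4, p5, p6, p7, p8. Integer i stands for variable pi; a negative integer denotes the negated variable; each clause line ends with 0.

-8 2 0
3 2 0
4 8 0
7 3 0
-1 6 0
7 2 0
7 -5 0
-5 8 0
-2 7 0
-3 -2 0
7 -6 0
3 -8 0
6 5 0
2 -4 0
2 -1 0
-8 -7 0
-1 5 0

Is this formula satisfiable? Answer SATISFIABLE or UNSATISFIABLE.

Pure literal: p1 appears only negated; assign p1 = False.
Set p2 = True and propagate.
  then p7 is forced to True.
  then p3 is forced to False.
  then p8 is forced to False.
  then p4 is forced to True.
  then p5 is forced to False.
  then p6 is forced to True.
Every clause has at least one true literal under this assignment.
So p1 = 0, p2 = 1, p3 = 0, p4 = 1, p5 = 0, p6 = 1, p7 = 1, p8 = 0 is a satisfying assignment.

SATISFIABLE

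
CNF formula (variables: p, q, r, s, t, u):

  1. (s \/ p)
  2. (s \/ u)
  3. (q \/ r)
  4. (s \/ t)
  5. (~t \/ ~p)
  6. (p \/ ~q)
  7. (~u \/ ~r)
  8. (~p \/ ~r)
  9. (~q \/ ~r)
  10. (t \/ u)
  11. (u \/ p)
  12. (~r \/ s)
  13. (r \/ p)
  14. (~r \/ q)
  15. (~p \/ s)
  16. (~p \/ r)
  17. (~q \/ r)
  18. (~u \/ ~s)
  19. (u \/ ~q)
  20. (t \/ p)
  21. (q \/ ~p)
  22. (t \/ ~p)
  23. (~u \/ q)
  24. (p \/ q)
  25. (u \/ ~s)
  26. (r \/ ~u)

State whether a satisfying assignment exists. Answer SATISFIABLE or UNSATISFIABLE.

UNSATISFIABLE

p = True:
  propagation gives t=False; an empty clause results — contradiction.
p = False:
  propagation gives s=True, q=False; an empty clause results — contradiction.
Every branch closes, so no satisfying assignment exists.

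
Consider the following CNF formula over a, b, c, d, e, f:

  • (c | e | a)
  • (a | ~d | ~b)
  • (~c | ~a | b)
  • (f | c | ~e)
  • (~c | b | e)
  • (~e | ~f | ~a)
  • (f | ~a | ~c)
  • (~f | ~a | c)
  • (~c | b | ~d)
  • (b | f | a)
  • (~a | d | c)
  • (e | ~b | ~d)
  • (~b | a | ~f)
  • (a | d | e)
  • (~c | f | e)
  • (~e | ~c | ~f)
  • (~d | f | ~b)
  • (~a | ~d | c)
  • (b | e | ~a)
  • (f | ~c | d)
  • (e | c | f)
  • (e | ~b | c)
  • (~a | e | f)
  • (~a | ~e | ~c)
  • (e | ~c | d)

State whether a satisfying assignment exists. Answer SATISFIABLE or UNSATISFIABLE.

SATISFIABLE

Set a = False and propagate.
Branch on b: take b = False.
  then f is forced to True.
Set c = False and propagate.
  then e is forced to True.
d is now unconstrained; take d = True.
Every clause has at least one true literal under this assignment.
So a=False  b=False  c=False  d=True  e=True  f=True is a satisfying assignment.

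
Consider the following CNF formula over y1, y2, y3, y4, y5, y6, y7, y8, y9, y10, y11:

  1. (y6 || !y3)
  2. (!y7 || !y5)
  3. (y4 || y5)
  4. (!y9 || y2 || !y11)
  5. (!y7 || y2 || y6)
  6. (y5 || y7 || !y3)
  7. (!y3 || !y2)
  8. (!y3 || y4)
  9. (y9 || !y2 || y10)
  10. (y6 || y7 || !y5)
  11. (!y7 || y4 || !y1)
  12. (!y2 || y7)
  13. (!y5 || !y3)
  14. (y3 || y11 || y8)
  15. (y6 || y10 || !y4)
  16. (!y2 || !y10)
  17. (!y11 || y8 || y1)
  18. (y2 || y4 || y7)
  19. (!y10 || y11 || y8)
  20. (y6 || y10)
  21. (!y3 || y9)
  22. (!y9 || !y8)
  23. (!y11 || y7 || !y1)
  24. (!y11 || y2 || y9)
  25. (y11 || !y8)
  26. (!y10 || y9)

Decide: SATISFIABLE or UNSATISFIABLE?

SATISFIABLE

y6 occurs only positively in the remaining clauses — set y6 = True.
Try y1 = False.
Set y2 = False and propagate.
For the remaining variables, y3 = True, y4 = True, y5 = False, y7 = True, y8 = False, y9 = True, y10 = False, y11 = False works.
Every clause has at least one true literal under this assignment.
So y1=False  y2=False  y3=True  y4=True  y5=False  y6=True  y7=True  y8=False  y9=True  y10=False  y11=False is a satisfying assignment.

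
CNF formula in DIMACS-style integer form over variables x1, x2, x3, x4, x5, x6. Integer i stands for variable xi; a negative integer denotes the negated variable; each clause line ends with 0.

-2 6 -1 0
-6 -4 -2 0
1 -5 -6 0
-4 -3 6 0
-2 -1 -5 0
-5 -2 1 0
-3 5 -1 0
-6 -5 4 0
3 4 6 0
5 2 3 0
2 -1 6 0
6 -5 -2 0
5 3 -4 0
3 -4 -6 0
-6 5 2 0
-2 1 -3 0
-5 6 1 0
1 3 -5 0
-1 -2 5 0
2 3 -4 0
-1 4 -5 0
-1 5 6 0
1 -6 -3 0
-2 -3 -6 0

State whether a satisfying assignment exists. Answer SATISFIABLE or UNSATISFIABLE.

Try x1 = True.
Try x2 = False.
  then x6 is forced to True.
  then x5 is forced to True.
  then x4 is forced to True.
  then x3 is forced to True.
Every clause has at least one true literal under this assignment.
So x1=True, x2=False, x3=True, x4=True, x5=True, x6=True is a satisfying assignment.

SATISFIABLE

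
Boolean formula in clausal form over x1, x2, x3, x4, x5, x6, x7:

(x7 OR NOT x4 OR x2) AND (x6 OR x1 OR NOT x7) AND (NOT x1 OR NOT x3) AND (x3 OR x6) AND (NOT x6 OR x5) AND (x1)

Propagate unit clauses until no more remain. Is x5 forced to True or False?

True

(x1) stands alone — x1 = True.
(NOT x3 OR NOT x1) with x1 = True leaves only NOT x3, so x3 = False.
From (x6 OR x3) and x3 = False: x6 = True.
From (NOT x6 OR x5) and x6 = True: x5 = True.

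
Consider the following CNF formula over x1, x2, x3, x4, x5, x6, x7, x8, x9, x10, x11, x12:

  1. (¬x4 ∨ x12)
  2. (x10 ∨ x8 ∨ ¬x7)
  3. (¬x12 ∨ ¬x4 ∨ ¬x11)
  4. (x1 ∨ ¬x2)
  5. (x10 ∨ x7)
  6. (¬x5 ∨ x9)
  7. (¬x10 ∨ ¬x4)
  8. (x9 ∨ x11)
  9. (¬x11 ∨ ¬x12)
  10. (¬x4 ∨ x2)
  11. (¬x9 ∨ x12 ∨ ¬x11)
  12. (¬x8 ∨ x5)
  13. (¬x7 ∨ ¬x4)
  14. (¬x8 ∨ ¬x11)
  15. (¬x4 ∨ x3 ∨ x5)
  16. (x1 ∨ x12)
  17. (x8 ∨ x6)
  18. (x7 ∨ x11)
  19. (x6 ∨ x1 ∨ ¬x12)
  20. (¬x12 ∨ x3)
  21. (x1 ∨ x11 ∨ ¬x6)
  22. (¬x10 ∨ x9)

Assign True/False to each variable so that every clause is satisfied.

x1 = T, x2 = T, x3 = T, x4 = F, x5 = T, x6 = T, x7 = T, x8 = F, x9 = T, x10 = T, x11 = F, x12 = F

Check each clause:
  1. (x12 ∨ ¬x4) — ¬x4 is true.
  2. (¬x7 ∨ x8 ∨ x10) — x10 is true.
  3. (¬x11 ∨ ¬x4 ∨ ¬x12) — ¬x12 is true.
  4. (¬x2 ∨ x1) — x1 is true.
  5. (x7 ∨ x10) — x10 is true.
  6. (¬x5 ∨ x9) — x9 is true.
  7. (¬x10 ∨ ¬x4) — ¬x4 is true.
  8. (x9 ∨ x11) — x9 is true.
  9. (¬x12 ∨ ¬x11) — ¬x12 is true.
  10. (x2 ∨ ¬x4) — x2 is true.
  11. (x12 ∨ ¬x11 ∨ ¬x9) — ¬x11 is true.
  12. (x5 ∨ ¬x8) — ¬x8 is true.
  13. (¬x4 ∨ ¬x7) — ¬x4 is true.
  14. (¬x8 ∨ ¬x11) — ¬x8 is true.
  15. (x5 ∨ x3 ∨ ¬x4) — x3 is true.
  16. (x12 ∨ x1) — x1 is true.
  17. (x8 ∨ x6) — x6 is true.
  18. (x7 ∨ x11) — x7 is true.
  19. (x6 ∨ ¬x12 ∨ x1) — x1 is true.
  20. (¬x12 ∨ x3) — x3 is true.
  21. (x11 ∨ ¬x6 ∨ x1) — x1 is true.
  22. (x9 ∨ ¬x10) — x9 is true.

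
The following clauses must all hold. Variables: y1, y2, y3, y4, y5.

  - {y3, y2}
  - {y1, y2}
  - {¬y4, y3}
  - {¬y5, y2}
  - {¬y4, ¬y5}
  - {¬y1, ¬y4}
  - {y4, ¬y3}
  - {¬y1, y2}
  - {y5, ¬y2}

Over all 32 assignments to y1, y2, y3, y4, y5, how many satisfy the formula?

The models are:
  y1=F y2=T y3=F y4=F y5=T
  y1=T y2=T y3=F y4=F y5=T
Count: 2.

2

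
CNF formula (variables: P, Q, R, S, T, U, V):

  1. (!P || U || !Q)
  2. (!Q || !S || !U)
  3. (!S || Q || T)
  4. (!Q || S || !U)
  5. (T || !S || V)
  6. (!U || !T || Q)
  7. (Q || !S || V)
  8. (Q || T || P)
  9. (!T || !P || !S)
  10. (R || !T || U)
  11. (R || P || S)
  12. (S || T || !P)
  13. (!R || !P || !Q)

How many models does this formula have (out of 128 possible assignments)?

Split on Q, then S.
  Q=T, S=T: remaining (P,R,T,U,V) ∈ {(F,F,F,F,T); (F,T,F,F,T); (F,T,T,F,F); (F,T,T,F,T)} — 4.
  Q=T, S=F: remaining (P,R,T,U,V) ∈ {(F,T,F,F,F); (F,T,F,F,T); (F,T,T,F,F); (F,T,T,F,T)} — 4.
  Q=F, S=T: remaining (P,R,T,U,V) ∈ {(F,T,T,F,T)} — 1.
  Q=F, S=F: remaining (P,R,T,U,V) ∈ {(F,T,T,F,F); (F,T,T,F,T); (T,T,T,F,F); (T,T,T,F,T)} — 4.
Total: 4 + 4 + 1 + 4 = 13.

13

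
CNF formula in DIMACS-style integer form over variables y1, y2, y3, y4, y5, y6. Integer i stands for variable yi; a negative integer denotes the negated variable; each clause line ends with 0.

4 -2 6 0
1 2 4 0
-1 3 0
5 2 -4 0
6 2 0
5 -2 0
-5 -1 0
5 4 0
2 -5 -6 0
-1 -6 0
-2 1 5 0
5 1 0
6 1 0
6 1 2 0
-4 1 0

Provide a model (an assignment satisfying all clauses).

Try y1 = False.
  then y5 is forced to True.
  then y6 is forced to True.
  then y2 is forced to True.
  then y4 is forced to False.
y3 is now unconstrained; take y3 = False.

y1=False  y2=True  y3=False  y4=False  y5=True  y6=True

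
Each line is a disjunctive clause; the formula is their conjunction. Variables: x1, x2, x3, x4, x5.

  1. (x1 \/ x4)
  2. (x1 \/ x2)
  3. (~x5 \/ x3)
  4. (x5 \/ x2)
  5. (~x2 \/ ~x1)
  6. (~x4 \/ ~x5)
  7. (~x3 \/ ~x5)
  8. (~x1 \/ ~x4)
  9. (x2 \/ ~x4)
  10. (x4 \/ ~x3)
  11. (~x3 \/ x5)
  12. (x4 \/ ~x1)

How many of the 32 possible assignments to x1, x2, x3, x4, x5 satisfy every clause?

1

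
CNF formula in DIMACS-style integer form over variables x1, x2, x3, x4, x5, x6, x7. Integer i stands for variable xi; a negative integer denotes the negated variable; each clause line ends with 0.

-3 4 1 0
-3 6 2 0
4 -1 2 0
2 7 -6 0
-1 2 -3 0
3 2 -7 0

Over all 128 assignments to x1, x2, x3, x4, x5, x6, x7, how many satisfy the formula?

64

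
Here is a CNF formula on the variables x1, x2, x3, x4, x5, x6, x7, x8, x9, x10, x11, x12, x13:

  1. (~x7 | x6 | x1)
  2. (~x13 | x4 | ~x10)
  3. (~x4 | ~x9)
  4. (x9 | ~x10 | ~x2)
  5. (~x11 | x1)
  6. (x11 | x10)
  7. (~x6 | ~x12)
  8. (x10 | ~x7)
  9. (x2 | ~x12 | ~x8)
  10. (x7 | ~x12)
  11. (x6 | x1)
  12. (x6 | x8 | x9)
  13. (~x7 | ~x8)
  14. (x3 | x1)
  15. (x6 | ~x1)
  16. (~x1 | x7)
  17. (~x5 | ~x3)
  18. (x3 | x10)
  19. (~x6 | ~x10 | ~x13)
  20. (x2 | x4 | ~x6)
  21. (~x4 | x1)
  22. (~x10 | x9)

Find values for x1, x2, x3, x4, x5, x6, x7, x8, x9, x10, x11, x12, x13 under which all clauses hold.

x1 = T  x2 = T  x3 = T  x4 = F  x5 = F  x6 = T  x7 = T  x8 = F  x9 = T  x10 = T  x11 = F  x12 = F  x13 = F

Check each clause:
  1. (~x7 | x1 | x6) — x1 is true.
  2. (~x10 | x4 | ~x13) — ~x13 is true.
  3. (~x9 | ~x4) — ~x4 is true.
  4. (~x2 | x9 | ~x10) — x9 is true.
  5. (~x11 | x1) — x1 is true.
  6. (x11 | x10) — x10 is true.
  7. (~x6 | ~x12) — ~x12 is true.
  8. (x10 | ~x7) — x10 is true.
  9. (~x8 | ~x12 | x2) — ~x8 is true.
  10. (~x12 | x7) — ~x12 is true.
  11. (x6 | x1) — x1 is true.
  12. (x6 | x9 | x8) — x9 is true.
  13. (~x8 | ~x7) — ~x8 is true.
  14. (x3 | x1) — x1 is true.
  15. (x6 | ~x1) — x6 is true.
  16. (~x1 | x7) — x7 is true.
  17. (~x3 | ~x5) — ~x5 is true.
  18. (x3 | x10) — x10 is true.
  19. (~x10 | ~x13 | ~x6) — ~x13 is true.
  20. (~x6 | x4 | x2) — x2 is true.
  21. (~x4 | x1) — x1 is true.
  22. (~x10 | x9) — x9 is true.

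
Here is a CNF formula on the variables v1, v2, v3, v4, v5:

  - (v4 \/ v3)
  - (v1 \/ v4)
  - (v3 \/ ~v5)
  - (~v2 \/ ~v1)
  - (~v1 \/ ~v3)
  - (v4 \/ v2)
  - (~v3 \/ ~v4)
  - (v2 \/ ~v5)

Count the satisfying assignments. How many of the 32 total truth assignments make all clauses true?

3

Satisfying assignments:
  v1=F v2=F v3=F v4=T v5=F
  v1=F v2=T v3=F v4=T v5=F
  v1=T v2=F v3=F v4=T v5=F
Count: 3.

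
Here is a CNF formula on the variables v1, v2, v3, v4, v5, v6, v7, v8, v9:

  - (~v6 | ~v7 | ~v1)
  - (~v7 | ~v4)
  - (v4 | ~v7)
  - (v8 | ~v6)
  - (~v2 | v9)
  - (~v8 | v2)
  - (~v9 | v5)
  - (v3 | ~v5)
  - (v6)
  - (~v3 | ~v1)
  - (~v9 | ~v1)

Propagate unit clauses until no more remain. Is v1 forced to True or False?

False

(v6) stands alone — v6 = True.
(v8 | ~v6) with v6 = True leaves only v8, so v8 = True.
(~v8 | v2) with v8 = True leaves only v2, so v2 = True.
(v9 | ~v2): since v2 = True, the clause reduces to (v9). v9 = True.
(v5 | ~v9) with v9 = True leaves only v5, so v5 = True.
(v3 | ~v5) with v5 = True leaves only v3, so v3 = True.
(~v1 | ~v3) with v3 = True leaves only ~v1, so v1 = False.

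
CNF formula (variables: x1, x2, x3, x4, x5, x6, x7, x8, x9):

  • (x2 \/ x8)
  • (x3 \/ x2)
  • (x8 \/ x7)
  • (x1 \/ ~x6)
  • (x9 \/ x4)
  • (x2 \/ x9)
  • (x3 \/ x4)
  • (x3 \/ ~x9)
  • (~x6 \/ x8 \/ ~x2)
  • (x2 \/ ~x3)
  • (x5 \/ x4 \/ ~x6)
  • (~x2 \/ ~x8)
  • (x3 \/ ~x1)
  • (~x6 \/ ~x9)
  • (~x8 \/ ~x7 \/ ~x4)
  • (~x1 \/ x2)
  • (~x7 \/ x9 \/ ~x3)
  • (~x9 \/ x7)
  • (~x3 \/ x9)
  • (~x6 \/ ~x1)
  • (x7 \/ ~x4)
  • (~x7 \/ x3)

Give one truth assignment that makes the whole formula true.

Pure literal: x6 appears only negated; assign x6 = False.
Branch on x1: take x1 = True.
  then x3 is forced to True.
  then x2 is forced to True.
  then x8 is forced to False.
  then x7 is forced to True.
  then x9 is forced to True.
x4, x5 are now unconstrained; take x4 = False, x5 = False.

x1=T  x2=T  x3=T  x4=F  x5=F  x6=F  x7=T  x8=F  x9=T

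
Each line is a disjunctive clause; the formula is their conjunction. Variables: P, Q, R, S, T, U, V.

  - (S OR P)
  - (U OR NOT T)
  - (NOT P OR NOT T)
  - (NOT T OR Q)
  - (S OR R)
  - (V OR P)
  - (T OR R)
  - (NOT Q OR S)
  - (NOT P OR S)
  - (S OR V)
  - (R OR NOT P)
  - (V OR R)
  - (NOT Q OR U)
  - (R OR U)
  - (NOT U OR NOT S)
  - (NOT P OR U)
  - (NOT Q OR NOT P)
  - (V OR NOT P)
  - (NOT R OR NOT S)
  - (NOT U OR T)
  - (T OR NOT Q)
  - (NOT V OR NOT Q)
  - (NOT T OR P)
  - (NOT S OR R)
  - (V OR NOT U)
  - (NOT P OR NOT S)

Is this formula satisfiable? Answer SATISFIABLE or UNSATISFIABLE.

UNSATISFIABLE

P = True:
  propagation gives T=False, R=True, S=True; an empty clause results — contradiction.
P = False:
  propagation gives S=True, V=True, U=False, T=False; an empty clause results — contradiction.
Every branch closes, so no satisfying assignment exists.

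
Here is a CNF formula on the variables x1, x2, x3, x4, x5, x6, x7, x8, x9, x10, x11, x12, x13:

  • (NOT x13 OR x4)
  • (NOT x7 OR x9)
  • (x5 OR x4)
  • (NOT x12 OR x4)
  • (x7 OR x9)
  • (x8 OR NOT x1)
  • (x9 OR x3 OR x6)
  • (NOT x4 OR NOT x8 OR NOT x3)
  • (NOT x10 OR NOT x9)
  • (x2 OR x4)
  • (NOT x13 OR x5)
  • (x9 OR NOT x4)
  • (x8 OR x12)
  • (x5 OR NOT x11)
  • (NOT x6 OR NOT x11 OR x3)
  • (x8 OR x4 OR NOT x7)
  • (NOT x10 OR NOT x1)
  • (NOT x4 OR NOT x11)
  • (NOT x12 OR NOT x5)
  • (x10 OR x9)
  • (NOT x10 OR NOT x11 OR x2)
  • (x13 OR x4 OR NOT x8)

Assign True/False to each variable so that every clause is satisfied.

x1 = 0, x2 = 1, x3 = 1, x4 = 1, x5 = 0, x6 = 1, x7 = 1, x8 = 0, x9 = 1, x10 = 0, x11 = 0, x12 = 1, x13 = 0

x1 occurs only negated in the remaining clauses — set x1 = False.
x2 occurs only positively in the remaining clauses — set x2 = True.
Try x3 = True.
Set x4 = True and propagate.
  then x8 is forced to False.
  then x9 is forced to True.
  then x10 is forced to False.
  then x12 is forced to True.
  then x11 is forced to False.
  then x5 is forced to False.
  then x13 is forced to False.
x6, x7 are now unconstrained; take x6 = True, x7 = True.
Every clause has at least one true literal under this assignment.
Check each clause:
  1. (x4 OR NOT x13) — NOT x13 is true.
  2. (NOT x7 OR x9) — x9 is true.
  3. (x4 OR x5) — x4 is true.
  4. (NOT x12 OR x4) — x4 is true.
  5. (x7 OR x9) — x9 is true.
  6. (NOT x1 OR x8) — NOT x1 is true.
  7. (x6 OR x3 OR x9) — x9 is true.
  8. (NOT x3 OR NOT x4 OR NOT x8) — NOT x8 is true.
  9. (NOT x9 OR NOT x10) — NOT x10 is true.
  10. (x2 OR x4) — x2 is true.
  11. (NOT x13 OR x5) — NOT x13 is true.
  12. (NOT x4 OR x9) — x9 is true.
  13. (x8 OR x12) — x12 is true.
  14. (NOT x11 OR x5) — NOT x11 is true.
  15. (NOT x11 OR x3 OR NOT x6) — x3 is true.
  16. (x8 OR x4 OR NOT x7) — x4 is true.
  17. (NOT x1 OR NOT x10) — NOT x10 is true.
  18. (NOT x4 OR NOT x11) — NOT x11 is true.
  19. (NOT x12 OR NOT x5) — NOT x5 is true.
  20. (x10 OR x9) — x9 is true.
  21. (NOT x11 OR x2 OR NOT x10) — x2 is true.
  22. (x4 OR x13 OR NOT x8) — NOT x8 is true.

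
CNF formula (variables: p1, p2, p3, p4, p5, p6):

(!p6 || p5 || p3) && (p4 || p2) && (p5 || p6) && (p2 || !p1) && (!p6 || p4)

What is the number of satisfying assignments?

Split on p6, then p2.
  p6=1, p2=1: p1 free; 3 ways for (p3,p4,p5) × 2^1 = 6.
  p6=1, p2=0: remaining (p1,p3,p4,p5) ∈ {(0,0,1,1); (0,1,1,0); (0,1,1,1)} — 3.
  p6=0, p2=1: forces p5=1; p1, p3, p4 free → 2^3 = 8.
  p6=0, p2=0: remaining (p1,p3,p4,p5) ∈ {(0,0,1,1); (0,1,1,1)} — 2.
Total: 6 + 3 + 8 + 2 = 19.

19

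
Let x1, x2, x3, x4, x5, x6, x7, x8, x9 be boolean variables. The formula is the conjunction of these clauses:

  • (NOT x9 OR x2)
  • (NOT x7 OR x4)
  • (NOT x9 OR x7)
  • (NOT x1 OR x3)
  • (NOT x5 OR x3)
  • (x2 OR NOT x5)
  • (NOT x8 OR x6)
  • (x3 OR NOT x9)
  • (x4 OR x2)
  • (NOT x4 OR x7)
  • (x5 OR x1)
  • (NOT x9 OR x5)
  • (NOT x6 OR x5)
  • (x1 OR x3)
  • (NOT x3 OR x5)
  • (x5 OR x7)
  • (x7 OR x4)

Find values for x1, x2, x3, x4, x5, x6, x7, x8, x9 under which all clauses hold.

x2 occurs only positively in the remaining clauses — set x2 = True.
Branch on x1: take x1 = True.
  then x3 is forced to True.
  then x5 is forced to True.
Try x4 = True.
  then x7 is forced to True.
Set x6 = True and propagate.
x8, x9 are now unconstrained; take x8 = True, x9 = True.
Every clause has at least one true literal under this assignment.

x1=T, x2=T, x3=T, x4=T, x5=T, x6=T, x7=T, x8=T, x9=T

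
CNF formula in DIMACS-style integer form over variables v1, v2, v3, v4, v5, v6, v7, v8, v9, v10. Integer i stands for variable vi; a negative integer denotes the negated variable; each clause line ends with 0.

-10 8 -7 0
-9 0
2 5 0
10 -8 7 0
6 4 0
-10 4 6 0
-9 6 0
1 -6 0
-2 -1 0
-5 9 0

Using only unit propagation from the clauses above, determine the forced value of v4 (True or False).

True

Unit clause (NOT v9) sets v9 = False.
From (NOT v5 OR v9) and v9 = False: v5 = False.
In (v2 OR v5), v5 is now false; v2 must hold, so v2 = True.
From (NOT v1 OR NOT v2) and v2 = True: v1 = False.
(v1 OR NOT v6) with v1 = False leaves only NOT v6, so v6 = False.
In (v4 OR v6), v6 is now false; v4 must hold, so v4 = True.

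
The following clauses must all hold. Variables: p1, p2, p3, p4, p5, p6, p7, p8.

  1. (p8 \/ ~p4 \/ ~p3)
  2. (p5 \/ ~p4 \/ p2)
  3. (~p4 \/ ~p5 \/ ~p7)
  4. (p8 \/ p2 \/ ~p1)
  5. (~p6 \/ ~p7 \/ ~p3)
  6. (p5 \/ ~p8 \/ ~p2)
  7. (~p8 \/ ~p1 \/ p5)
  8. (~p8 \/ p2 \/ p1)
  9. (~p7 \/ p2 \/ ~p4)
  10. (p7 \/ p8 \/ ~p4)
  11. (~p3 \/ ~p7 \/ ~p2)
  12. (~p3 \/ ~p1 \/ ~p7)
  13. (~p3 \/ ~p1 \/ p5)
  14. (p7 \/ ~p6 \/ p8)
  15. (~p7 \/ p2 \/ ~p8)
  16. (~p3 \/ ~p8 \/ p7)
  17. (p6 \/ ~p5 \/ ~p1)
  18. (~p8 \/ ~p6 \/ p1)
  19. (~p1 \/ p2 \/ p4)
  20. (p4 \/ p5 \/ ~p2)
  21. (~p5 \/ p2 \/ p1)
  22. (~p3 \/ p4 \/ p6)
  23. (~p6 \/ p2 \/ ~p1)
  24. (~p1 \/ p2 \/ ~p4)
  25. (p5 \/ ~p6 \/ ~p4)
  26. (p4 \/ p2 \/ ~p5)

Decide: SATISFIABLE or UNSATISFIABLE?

SATISFIABLE

p3 occurs only negated in the remaining clauses — set p3 = False.
Branch on p1: take p1 = False.
Set p2 = False and propagate.
  then p8 is forced to False.
  then p5 is forced to False.
  then p4 is forced to False.
For the remaining variables, p6 = False, p7 = False works.
Every clause has at least one true literal under this assignment.
So p1=F, p2=F, p3=F, p4=F, p5=F, p6=F, p7=F, p8=F is a satisfying assignment.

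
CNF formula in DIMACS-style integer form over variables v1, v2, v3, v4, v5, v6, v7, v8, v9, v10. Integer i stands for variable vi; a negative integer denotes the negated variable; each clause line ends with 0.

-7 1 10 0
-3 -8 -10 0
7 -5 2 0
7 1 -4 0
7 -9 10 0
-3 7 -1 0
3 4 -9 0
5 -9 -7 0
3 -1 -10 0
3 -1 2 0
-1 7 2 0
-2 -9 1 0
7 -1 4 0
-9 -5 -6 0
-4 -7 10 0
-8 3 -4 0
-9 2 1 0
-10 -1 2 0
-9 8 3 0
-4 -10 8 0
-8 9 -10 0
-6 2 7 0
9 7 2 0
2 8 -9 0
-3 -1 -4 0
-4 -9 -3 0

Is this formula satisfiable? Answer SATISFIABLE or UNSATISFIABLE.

SATISFIABLE

Try v1 = False.
Try v2 = True.
  then v9 is forced to False.
For the remaining variables, v3 = True, v4 = False, v5 = True, v6 = True, v7 = False, v8 = False, v10 = False works.
Every clause has at least one true literal under this assignment.
So v1=0, v2=1, v3=1, v4=0, v5=1, v6=1, v7=0, v8=0, v9=0, v10=0 is a satisfying assignment.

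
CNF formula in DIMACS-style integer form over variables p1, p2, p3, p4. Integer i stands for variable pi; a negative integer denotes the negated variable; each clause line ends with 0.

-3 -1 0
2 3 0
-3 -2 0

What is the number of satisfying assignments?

The models are:
  p1=F p2=F p3=T p4=F
  p1=F p2=F p3=T p4=T
  p1=F p2=T p3=F p4=F
  p1=F p2=T p3=F p4=T
  p1=T p2=T p3=F p4=F
  p1=T p2=T p3=F p4=T
Count: 6.

6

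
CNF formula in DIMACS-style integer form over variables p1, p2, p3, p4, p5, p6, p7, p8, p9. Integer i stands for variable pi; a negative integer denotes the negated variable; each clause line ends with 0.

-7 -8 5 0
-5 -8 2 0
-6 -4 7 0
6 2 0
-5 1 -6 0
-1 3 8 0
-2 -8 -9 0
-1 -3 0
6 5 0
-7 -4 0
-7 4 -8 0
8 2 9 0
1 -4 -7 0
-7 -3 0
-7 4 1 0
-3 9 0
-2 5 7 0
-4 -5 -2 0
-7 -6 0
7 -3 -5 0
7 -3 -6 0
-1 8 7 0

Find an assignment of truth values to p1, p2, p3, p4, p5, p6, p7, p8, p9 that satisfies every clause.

p1 = 0, p2 = 1, p3 = 0, p4 = 0, p5 = 1, p6 = 0, p7 = 0, p8 = 1, p9 = 0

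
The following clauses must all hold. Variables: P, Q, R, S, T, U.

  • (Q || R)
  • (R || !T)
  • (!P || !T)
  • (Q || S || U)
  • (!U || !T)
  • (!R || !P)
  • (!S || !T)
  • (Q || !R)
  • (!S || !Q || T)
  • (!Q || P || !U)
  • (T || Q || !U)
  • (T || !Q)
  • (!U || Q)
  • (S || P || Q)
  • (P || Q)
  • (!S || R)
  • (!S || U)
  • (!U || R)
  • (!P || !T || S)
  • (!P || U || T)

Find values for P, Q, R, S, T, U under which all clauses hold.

P = False, Q = True, R = True, S = False, T = True, U = False

Check each clause:
  1. (R || Q) — Q is true.
  2. (!T || R) — R is true.
  3. (!P || !T) — !P is true.
  4. (S || U || Q) — Q is true.
  5. (!T || !U) — !U is true.
  6. (!P || !R) — !P is true.
  7. (!T || !S) — !S is true.
  8. (Q || !R) — Q is true.
  9. (!Q || T || !S) — !S is true.
  10. (!Q || !U || P) — !U is true.
  11. (!U || Q || T) — Q is true.
  12. (!Q || T) — T is true.
  13. (Q || !U) — Q is true.
  14. (Q || S || P) — Q is true.
  15. (Q || P) — Q is true.
  16. (R || !S) — R is true.
  17. (!S || U) — !S is true.
  18. (R || !U) — !U is true.
  19. (!T || !P || S) — !P is true.
  20. (U || !P || T) — T is true.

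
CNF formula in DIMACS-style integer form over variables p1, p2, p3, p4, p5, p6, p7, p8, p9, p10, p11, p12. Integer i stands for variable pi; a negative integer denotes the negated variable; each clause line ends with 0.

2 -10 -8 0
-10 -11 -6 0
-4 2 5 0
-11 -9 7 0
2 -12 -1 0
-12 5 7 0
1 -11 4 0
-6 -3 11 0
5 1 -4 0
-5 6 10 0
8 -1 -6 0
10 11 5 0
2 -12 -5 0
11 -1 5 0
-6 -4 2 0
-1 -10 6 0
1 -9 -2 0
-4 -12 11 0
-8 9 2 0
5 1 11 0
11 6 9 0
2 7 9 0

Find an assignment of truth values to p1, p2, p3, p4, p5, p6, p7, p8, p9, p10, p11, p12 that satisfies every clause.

Pure literal: p3 appears only negated; assign p3 = False.
p12 occurs only negated in the remaining clauses — set p12 = False.
Branch on p1: take p1 = True.
The remaining clauses are satisfied by p2 = True, p4 = True, p5 = True, p6 = True, p7 = False, p8 = True, p9 = True, p10 = False, p11 = False.

p1 = T  p2 = T  p3 = F  p4 = T  p5 = T  p6 = T  p7 = F  p8 = T  p9 = T  p10 = F  p11 = F  p12 = F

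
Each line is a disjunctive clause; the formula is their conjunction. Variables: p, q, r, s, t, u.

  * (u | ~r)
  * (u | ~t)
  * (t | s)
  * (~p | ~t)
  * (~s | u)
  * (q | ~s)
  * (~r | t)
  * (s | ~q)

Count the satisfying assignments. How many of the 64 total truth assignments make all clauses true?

Satisfying assignments:
  p=F q=F r=F s=F t=T u=T
  p=F q=F r=T s=F t=T u=T
  p=F q=T r=F s=T t=F u=T
  p=F q=T r=F s=T t=T u=T
  p=F q=T r=T s=T t=T u=T
  p=T q=T r=F s=T t=F u=T
Count: 6.

6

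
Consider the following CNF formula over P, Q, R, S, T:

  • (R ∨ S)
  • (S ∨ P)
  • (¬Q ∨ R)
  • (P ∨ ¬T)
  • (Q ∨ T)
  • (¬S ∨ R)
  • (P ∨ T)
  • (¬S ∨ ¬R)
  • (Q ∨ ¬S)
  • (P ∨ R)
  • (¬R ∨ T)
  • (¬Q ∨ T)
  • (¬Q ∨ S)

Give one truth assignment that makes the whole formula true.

P = T, Q = F, R = T, S = F, T = T

Pure literal: P appears only positively; assign P = True.
Branch on Q: take Q = False.
  then T is forced to True.
  then S is forced to False.
  then R is forced to True.
Every clause has at least one true literal under this assignment.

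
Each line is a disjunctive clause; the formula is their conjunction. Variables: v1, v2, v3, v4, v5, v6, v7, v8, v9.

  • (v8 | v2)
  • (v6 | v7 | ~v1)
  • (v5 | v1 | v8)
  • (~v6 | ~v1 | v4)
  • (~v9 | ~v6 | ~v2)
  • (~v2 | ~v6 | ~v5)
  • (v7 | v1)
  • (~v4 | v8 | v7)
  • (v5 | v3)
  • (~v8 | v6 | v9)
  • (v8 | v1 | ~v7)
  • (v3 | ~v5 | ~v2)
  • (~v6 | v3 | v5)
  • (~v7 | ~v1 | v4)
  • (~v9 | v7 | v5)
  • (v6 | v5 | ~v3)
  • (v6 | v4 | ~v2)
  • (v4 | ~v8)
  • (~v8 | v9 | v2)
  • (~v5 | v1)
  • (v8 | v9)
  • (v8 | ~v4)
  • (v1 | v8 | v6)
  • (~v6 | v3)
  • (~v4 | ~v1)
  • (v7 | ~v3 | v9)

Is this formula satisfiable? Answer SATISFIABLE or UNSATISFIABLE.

Branch on v1: take v1 = False.
  then v7 is forced to True.
  then v8 is forced to True.
  then v4 is forced to True.
  then v5 is forced to False.
  then v3 is forced to True.
  then v6 is forced to True.
The remaining clauses are satisfied by v2 = True, v9 = False.
Every clause has at least one true literal under this assignment.
So v1 = False, v2 = True, v3 = True, v4 = True, v5 = False, v6 = True, v7 = True, v8 = True, v9 = False is a satisfying assignment.

SATISFIABLE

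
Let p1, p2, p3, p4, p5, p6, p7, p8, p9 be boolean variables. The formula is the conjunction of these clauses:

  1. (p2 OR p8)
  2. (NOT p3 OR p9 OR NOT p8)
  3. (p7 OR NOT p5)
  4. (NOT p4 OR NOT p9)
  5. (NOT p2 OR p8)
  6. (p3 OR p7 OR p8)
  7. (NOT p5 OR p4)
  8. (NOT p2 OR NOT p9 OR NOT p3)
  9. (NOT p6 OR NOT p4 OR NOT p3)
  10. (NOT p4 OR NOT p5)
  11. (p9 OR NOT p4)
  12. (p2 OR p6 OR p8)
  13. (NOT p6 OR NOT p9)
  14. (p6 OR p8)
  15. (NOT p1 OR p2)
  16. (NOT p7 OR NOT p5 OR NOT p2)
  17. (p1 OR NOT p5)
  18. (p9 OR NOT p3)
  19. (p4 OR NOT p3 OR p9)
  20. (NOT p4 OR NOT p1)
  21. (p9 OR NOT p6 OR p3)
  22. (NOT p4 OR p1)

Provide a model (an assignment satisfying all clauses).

p1=0, p2=0, p3=0, p4=0, p5=0, p6=0, p7=1, p8=1, p9=0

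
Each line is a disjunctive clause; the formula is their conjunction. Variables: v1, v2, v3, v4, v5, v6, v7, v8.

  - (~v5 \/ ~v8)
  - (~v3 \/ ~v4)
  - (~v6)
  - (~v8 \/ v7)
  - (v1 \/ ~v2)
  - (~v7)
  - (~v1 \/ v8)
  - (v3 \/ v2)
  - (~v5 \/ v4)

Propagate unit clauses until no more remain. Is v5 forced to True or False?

(~v6) stands alone — v6 = False.
(~v7) stands alone — v7 = False.
From (~v8 \/ v7) and v7 = False: v8 = False.
In (~v1 \/ v8), v8 is now false; ~v1 must hold, so v1 = False.
From (v1 \/ ~v2) and v1 = False: v2 = False.
(v2 \/ v3) with v2 = False leaves only v3, so v3 = True.
(~v3 \/ ~v4) with v3 = True leaves only ~v4, so v4 = False.
(~v5 \/ v4) with v4 = False leaves only ~v5, so v5 = False.

False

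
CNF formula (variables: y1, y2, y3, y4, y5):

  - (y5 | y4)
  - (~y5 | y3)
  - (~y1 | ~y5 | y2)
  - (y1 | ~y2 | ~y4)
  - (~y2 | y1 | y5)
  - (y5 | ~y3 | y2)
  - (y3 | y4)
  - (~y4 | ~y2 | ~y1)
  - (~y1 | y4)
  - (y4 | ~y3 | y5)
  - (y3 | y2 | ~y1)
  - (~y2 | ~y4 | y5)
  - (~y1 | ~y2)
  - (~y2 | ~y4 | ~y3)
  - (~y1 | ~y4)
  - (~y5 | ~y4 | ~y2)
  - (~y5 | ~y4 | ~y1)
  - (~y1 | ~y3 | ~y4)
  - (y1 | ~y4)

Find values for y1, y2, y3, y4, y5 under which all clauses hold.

y1 = F, y2 = T, y3 = T, y4 = F, y5 = T

Set y1 = False and propagate.
  then y4 is forced to False.
  then y5 is forced to True.
  then y3 is forced to True.
y2 is now unconstrained; take y2 = True.
Check each clause:
  1. (y5 | y4) — y5 is true.
  2. (y3 | ~y5) — y3 is true.
  3. (~y5 | ~y1 | y2) — y2 is true.
  4. (~y2 | y1 | ~y4) — ~y4 is true.
  5. (y5 | y1 | ~y2) — y5 is true.
  6. (y5 | ~y3 | y2) — y2 is true.
  7. (y3 | y4) — y3 is true.
  8. (~y2 | ~y4 | ~y1) — ~y4 is true.
  9. (y4 | ~y1) — ~y1 is true.
  10. (~y3 | y5 | y4) — y5 is true.
  11. (y2 | y3 | ~y1) — y2 is true.
  12. (~y2 | y5 | ~y4) — ~y4 is true.
  13. (~y2 | ~y1) — ~y1 is true.
  14. (~y3 | ~y2 | ~y4) — ~y4 is true.
  15. (~y4 | ~y1) — ~y4 is true.
  16. (~y4 | ~y5 | ~y2) — ~y4 is true.
  17. (~y4 | ~y1 | ~y5) — ~y4 is true.
  18. (~y1 | ~y4 | ~y3) — ~y4 is true.
  19. (y1 | ~y4) — ~y4 is true.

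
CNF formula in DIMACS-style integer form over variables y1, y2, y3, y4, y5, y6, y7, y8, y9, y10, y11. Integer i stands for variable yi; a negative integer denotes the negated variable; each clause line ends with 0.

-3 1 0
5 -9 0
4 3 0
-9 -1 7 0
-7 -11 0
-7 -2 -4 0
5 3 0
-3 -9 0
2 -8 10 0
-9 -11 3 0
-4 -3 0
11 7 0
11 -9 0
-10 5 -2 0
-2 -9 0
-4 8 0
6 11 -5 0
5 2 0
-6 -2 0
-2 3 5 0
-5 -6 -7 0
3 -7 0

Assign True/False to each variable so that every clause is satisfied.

y1=True, y2=True, y3=True, y4=False, y5=True, y6=False, y7=False, y8=False, y9=False, y10=True, y11=True

Check each clause:
  1. (y1 || !y3) — y1 is true.
  2. (!y9 || y5) — y5 is true.
  3. (y3 || y4) — y3 is true.
  4. (!y9 || y7 || !y1) — !y9 is true.
  5. (!y7 || !y11) — !y7 is true.
  6. (!y2 || !y4 || !y7) — !y7 is true.
  7. (y3 || y5) — y3 is true.
  8. (!y9 || !y3) — !y9 is true.
  9. (y10 || y2 || !y8) — !y8 is true.
  10. (y3 || !y11 || !y9) — y3 is true.
  11. (!y4 || !y3) — !y4 is true.
  12. (y7 || y11) — y11 is true.
  13. (!y9 || y11) — y11 is true.
  14. (!y2 || y5 || !y10) — y5 is true.
  15. (!y2 || !y9) — !y9 is true.
  16. (!y4 || y8) — !y4 is true.
  17. (y6 || !y5 || y11) — y11 is true.
  18. (y5 || y2) — y2 is true.
  19. (!y2 || !y6) — !y6 is true.
  20. (y3 || y5 || !y2) — y3 is true.
  21. (!y5 || !y6 || !y7) — !y7 is true.
  22. (!y7 || y3) — !y7 is true.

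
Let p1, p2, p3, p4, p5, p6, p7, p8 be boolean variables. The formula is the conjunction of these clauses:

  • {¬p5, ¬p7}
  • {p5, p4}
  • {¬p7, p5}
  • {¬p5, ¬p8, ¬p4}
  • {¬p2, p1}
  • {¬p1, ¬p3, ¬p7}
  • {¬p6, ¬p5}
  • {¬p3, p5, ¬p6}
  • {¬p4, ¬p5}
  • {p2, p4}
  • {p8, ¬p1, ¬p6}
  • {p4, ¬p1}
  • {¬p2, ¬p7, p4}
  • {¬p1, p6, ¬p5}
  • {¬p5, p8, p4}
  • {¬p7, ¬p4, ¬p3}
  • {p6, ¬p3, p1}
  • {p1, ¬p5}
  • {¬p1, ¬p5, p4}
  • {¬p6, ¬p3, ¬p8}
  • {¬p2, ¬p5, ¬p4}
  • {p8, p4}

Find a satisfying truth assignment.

p1=False, p2=False, p3=False, p4=True, p5=False, p6=True, p7=False, p8=True

p3 occurs only negated in the remaining clauses — set p3 = False.
Pure literal: p7 appears only negated; assign p7 = False.
Branch on p1: take p1 = False.
  then p2 is forced to False.
  then p4 is forced to True.
  then p5 is forced to False.
p6, p8 are now unconstrained; take p6 = True, p8 = True.
Every clause has at least one true literal under this assignment.
Check each clause:
  1. {¬p5, ¬p7} — ¬p7 is true.
  2. {p4, p5} — p4 is true.
  3. {p5, ¬p7} — ¬p7 is true.
  4. {¬p4, ¬p8, ¬p5} — ¬p5 is true.
  5. {¬p2, p1} — ¬p2 is true.
  6. {¬p7, ¬p3, ¬p1} — ¬p7 is true.
  7. {¬p5, ¬p6} — ¬p5 is true.
  8. {¬p3, ¬p6, p5} — ¬p3 is true.
  9. {¬p4, ¬p5} — ¬p5 is true.
  10. {p4, p2} — p4 is true.
  11. {¬p1, ¬p6, p8} — p8 is true.
  12. {p4, ¬p1} — p4 is true.
  13. {¬p2, p4, ¬p7} — ¬p7 is true.
  14. {p6, ¬p5, ¬p1} — ¬p5 is true.
  15. {p8, p4, ¬p5} — p8 is true.
  16. {¬p3, ¬p7, ¬p4} — ¬p7 is true.
  17. {p6, ¬p3, p1} — ¬p3 is true.
  18. {¬p5, p1} — ¬p5 is true.
  19. {p4, ¬p5, ¬p1} — ¬p5 is true.
  20. {¬p6, ¬p3, ¬p8} — ¬p3 is true.
  21. {¬p2, ¬p5, ¬p4} — ¬p5 is true.
  22. {p8, p4} — p8 is true.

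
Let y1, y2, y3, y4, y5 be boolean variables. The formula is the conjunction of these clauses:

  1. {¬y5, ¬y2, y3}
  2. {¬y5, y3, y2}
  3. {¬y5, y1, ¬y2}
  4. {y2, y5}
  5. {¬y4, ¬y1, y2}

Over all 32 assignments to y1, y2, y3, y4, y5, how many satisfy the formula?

Case analysis on y2 and y5:
  y2=T, y5=T: remaining (y1,y3,y4) ∈ {(T,T,F); (T,T,T)} — 2.
  y2=T, y5=F: y1, y3, y4 free → 2^3 = 8.
  y2=F, y5=T: remaining (y1,y3,y4) ∈ {(F,T,F); (F,T,T); (T,T,F)} — 3.
  y2=F, y5=F: a clause becomes empty — 0.
Total: 2 + 8 + 3 + 0 = 13.

13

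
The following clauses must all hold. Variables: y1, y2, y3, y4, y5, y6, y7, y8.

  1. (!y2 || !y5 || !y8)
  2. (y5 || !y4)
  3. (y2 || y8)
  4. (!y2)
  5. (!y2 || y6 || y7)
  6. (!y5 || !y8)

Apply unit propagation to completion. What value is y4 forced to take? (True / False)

False

(!y2) stands alone — y2 = False.
(y2 || y8): since y2 = False, the clause reduces to (y8). y8 = True.
In (!y5 || !y8), !y8 is now false; !y5 must hold, so y5 = False.
In (!y4 || y5), y5 is now false; !y4 must hold, so y4 = False.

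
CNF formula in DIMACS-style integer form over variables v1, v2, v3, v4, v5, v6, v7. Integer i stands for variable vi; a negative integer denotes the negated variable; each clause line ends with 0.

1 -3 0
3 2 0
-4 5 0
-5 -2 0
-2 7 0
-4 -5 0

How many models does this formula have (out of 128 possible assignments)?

Split on v2, then v5.
  v2=T, v5=T: a clause becomes empty — 0.
  v2=T, v5=F: v6 free; 3 ways for (v1,v3,v4,v7) × 2^1 = 6.
  v2=F, v5=T: remaining (v1,v3,v4,v6,v7) ∈ {(T,T,F,F,F); (T,T,F,F,T); (T,T,F,T,F); (T,T,F,T,T)} — 4.
  v2=F, v5=F: remaining (v1,v3,v4,v6,v7) ∈ {(T,T,F,F,F); (T,T,F,F,T); (T,T,F,T,F); (T,T,F,T,T)} — 4.
Total: 0 + 6 + 4 + 4 = 14.

14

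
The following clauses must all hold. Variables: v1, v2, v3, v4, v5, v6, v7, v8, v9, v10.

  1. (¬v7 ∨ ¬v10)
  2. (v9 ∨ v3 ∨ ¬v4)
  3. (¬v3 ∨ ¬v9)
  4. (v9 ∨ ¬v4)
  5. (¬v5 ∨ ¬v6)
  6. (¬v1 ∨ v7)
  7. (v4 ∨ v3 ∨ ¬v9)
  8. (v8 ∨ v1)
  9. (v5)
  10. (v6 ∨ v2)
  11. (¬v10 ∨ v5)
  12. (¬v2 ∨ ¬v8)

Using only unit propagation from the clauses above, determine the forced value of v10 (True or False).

False

(v5) is a unit clause: v5 = True.
(¬v6 ∨ ¬v5) with v5 = True leaves only ¬v6, so v6 = False.
From (v2 ∨ v6) and v6 = False: v2 = True.
(¬v2 ∨ ¬v8) with v2 = True leaves only ¬v8, so v8 = False.
From (v8 ∨ v1) and v8 = False: v1 = True.
(v7 ∨ ¬v1) with v1 = True leaves only v7, so v7 = True.
In (¬v7 ∨ ¬v10), ¬v7 is now false; ¬v10 must hold, so v10 = False.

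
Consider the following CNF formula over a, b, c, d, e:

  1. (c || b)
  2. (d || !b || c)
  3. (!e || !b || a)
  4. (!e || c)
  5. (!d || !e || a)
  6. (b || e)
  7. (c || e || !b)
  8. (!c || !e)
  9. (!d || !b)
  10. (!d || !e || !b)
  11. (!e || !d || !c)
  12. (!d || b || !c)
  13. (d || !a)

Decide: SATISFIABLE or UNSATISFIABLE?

SATISFIABLE

Try a = False.
Try b = True.
  then e is forced to False.
  then c is forced to True.
  then d is forced to False.
So a=F  b=T  c=T  d=F  e=F is a satisfying assignment.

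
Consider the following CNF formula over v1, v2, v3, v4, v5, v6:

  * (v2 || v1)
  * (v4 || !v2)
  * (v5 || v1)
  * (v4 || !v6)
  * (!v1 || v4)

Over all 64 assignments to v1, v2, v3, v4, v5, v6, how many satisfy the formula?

20

Case analysis on v1 and v4:
  v1=1, v4=1: v2, v3, v5, v6 free → 2^4 = 16.
  v1=1, v4=0: a clause becomes empty — 0.
  v1=0, v4=1: remaining (v2,v3,v5,v6) ∈ {(1,0,1,0); (1,0,1,1); (1,1,1,0); (1,1,1,1)} — 4.
  v1=0, v4=0: a clause becomes empty — 0.
Total: 16 + 0 + 4 + 0 = 20.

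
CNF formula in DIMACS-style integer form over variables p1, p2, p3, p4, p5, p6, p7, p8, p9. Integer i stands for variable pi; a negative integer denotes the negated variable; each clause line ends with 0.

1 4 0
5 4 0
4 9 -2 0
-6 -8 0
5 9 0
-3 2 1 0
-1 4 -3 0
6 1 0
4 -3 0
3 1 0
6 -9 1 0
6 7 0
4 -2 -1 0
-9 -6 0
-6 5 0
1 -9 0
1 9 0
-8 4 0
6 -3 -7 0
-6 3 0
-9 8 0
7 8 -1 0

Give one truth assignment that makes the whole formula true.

Pure literal: p4 appears only positively; assign p4 = True.
p5 occurs only positively in the remaining clauses — set p5 = True.
Branch on p1: take p1 = True.
For the remaining variables, p2 = True, p3 = True, p6 = True, p7 = True, p8 = False, p9 = False works.
Check each clause:
  1. (p1 | p4) — p1 is true.
  2. (p5 | p4) — p4 is true.
  3. (~p2 | p4 | p9) — p4 is true.
  4. (~p6 | ~p8) — ~p8 is true.
  5. (p9 | p5) — p5 is true.
  6. (~p3 | p2 | p1) — p1 is true.
  7. (~p1 | ~p3 | p4) — p4 is true.
  8. (p6 | p1) — p1 is true.
  9. (p4 | ~p3) — p4 is true.
  10. (p3 | p1) — p1 is true.
  11. (p6 | p1 | ~p9) — p1 is true.
  12. (p7 | p6) — p6 is true.
  13. (~p2 | p4 | ~p1) — p4 is true.
  14. (~p6 | ~p9) — ~p9 is true.
  15. (~p6 | p5) — p5 is true.
  16. (~p9 | p1) — p1 is true.
  17. (p1 | p9) — p1 is true.
  18. (p4 | ~p8) — ~p8 is true.
  19. (~p7 | ~p3 | p6) — p6 is true.
  20. (~p6 | p3) — p3 is true.
  21. (~p9 | p8) — ~p9 is true.
  22. (~p1 | p8 | p7) — p7 is true.

p1 = T, p2 = T, p3 = T, p4 = T, p5 = T, p6 = T, p7 = T, p8 = F, p9 = F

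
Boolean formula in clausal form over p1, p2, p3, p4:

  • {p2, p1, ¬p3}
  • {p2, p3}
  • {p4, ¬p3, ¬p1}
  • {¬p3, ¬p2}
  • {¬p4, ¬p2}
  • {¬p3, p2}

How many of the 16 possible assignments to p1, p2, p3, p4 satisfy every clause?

Satisfying assignments:
  p1=0 p2=1 p3=0 p4=0
  p1=1 p2=1 p3=0 p4=0
Count: 2.

2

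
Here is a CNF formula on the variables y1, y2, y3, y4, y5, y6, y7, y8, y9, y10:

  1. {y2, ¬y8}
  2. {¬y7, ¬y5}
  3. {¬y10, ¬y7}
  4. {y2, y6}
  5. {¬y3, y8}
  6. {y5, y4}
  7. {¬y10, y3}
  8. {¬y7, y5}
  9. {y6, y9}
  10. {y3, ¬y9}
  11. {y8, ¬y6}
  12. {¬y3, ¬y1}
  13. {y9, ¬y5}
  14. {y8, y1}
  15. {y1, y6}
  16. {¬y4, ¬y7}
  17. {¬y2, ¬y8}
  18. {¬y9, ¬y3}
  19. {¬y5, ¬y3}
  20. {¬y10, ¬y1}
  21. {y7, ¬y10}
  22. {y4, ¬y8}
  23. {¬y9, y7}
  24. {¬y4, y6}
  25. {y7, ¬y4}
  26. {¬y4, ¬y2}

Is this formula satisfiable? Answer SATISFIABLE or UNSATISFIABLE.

UNSATISFIABLE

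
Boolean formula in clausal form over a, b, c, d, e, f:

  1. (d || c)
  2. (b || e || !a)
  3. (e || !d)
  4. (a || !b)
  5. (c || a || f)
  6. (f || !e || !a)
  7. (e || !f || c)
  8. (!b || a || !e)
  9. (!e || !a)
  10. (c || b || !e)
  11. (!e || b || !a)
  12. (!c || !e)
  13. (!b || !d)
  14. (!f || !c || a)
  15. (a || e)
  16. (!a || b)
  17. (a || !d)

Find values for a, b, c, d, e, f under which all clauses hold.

Branch on a: take a = True.
  then e is forced to False.
  then b is forced to True.
  then d is forced to False.
  then c is forced to True.
f is now unconstrained; take f = False.
Every clause has at least one true literal under this assignment.
Check each clause:
  1. (d || c) — c is true.
  2. (!a || e || b) — b is true.
  3. (!d || e) — !d is true.
  4. (!b || a) — a is true.
  5. (a || c || f) — a is true.
  6. (!a || !e || f) — !e is true.
  7. (c || e || !f) — !f is true.
  8. (a || !b || !e) — a is true.
  9. (!a || !e) — !e is true.
  10. (c || b || !e) — c is true.
  11. (!a || b || !e) — b is true.
  12. (!c || !e) — !e is true.
  13. (!b || !d) — !d is true.
  14. (a || !f || !c) — a is true.
  15. (e || a) — a is true.
  16. (!a || b) — b is true.
  17. (a || !d) — a is true.

a = True, b = True, c = True, d = False, e = False, f = False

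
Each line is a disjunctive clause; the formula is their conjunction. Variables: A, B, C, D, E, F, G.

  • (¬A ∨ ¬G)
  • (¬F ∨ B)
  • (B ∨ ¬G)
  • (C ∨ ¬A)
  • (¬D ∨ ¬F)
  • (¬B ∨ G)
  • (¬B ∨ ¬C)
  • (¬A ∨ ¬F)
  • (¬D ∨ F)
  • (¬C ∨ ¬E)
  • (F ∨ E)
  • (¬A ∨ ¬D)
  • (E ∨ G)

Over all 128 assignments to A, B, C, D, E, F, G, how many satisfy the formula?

4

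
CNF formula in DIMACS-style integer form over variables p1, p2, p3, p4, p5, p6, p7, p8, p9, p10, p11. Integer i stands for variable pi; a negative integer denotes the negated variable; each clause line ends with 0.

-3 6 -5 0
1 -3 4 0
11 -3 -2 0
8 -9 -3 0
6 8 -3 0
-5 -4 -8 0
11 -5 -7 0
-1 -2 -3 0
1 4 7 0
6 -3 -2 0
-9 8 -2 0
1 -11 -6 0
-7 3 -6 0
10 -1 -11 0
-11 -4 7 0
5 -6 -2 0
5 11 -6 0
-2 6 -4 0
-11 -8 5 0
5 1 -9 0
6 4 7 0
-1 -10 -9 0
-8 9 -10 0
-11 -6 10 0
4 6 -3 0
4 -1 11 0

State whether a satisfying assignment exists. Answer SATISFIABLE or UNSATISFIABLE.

SATISFIABLE

Pure literal: p2 appears only negated; assign p2 = False.
Set p1 = False and propagate.
For the remaining variables, p3 = False, p4 = False, p5 = True, p6 = False, p7 = True, p8 = True, p9 = True, p10 = False, p11 = True works.
So p1 = F, p2 = F, p3 = F, p4 = F, p5 = T, p6 = F, p7 = T, p8 = T, p9 = T, p10 = F, p11 = T is a satisfying assignment.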